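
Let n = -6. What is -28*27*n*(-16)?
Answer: -72576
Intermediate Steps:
-28*27*n*(-16) = -28*27*(-6)*(-16) = -(-4536)*(-16) = -28*2592 = -72576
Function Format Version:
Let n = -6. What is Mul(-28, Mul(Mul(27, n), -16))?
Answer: -72576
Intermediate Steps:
Mul(-28, Mul(Mul(27, n), -16)) = Mul(-28, Mul(Mul(27, -6), -16)) = Mul(-28, Mul(-162, -16)) = Mul(-28, 2592) = -72576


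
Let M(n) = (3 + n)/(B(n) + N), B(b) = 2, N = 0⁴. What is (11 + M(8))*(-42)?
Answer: -693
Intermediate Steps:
N = 0
M(n) = 3/2 + n/2 (M(n) = (3 + n)/(2 + 0) = (3 + n)/2 = (3 + n)*(½) = 3/2 + n/2)
(11 + M(8))*(-42) = (11 + (3/2 + (½)*8))*(-42) = (11 + (3/2 + 4))*(-42) = (11 + 11/2)*(-42) = (33/2)*(-42) = -693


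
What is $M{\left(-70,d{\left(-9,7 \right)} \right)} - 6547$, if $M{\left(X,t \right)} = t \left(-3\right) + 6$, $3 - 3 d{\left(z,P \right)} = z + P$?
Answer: $-6546$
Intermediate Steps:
$d{\left(z,P \right)} = 1 - \frac{P}{3} - \frac{z}{3}$ ($d{\left(z,P \right)} = 1 - \frac{z + P}{3} = 1 - \frac{P + z}{3} = 1 - \left(\frac{P}{3} + \frac{z}{3}\right) = 1 - \frac{P}{3} - \frac{z}{3}$)
$M{\left(X,t \right)} = 6 - 3 t$ ($M{\left(X,t \right)} = - 3 t + 6 = 6 - 3 t$)
$M{\left(-70,d{\left(-9,7 \right)} \right)} - 6547 = \left(6 - 3 \left(1 - \frac{7}{3} - -3\right)\right) - 6547 = \left(6 - 3 \left(1 - \frac{7}{3} + 3\right)\right) - 6547 = \left(6 - 5\right) - 6547 = 1 - 6547 = -6546$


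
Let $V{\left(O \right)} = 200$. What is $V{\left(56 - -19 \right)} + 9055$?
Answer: $9255$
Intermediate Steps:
$V{\left(56 - -19 \right)} + 9055 = 200 + 9055 = 9255$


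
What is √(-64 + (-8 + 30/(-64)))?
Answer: I*√4638/8 ≈ 8.5129*I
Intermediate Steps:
√(-64 + (-8 + 30/(-64))) = √(-64 + (-8 + 30*(-1/64))) = √(-64 + (-8 - 15/32)) = √(-64 - 271/32) = √(-2319/32) = I*√4638/8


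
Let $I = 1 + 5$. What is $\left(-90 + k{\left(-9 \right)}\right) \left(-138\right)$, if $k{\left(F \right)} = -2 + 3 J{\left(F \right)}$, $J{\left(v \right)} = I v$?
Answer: $35052$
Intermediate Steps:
$I = 6$
$J{\left(v \right)} = 6 v$
$k{\left(F \right)} = -2 + 18 F$ ($k{\left(F \right)} = -2 + 3 \cdot 6 F = -2 + 18 F$)
$\left(-90 + k{\left(-9 \right)}\right) \left(-138\right) = \left(-90 + \left(-2 + 18 \left(-9\right)\right)\right) \left(-138\right) = \left(-90 - 164\right) \left(-138\right) = \left(-254\right) \left(-138\right) = 35052$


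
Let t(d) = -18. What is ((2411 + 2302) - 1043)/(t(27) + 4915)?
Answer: 3670/4897 ≈ 0.74944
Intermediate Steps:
((2411 + 2302) - 1043)/(t(27) + 4915) = ((2411 + 2302) - 1043)/(-18 + 4915) = (4713 - 1043)/4897 = 3670*(1/4897) = 3670/4897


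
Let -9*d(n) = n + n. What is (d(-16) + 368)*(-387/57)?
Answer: -7568/3 ≈ -2522.7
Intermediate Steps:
d(n) = -2*n/9 (d(n) = -(n + n)/9 = -2*n/9)
(d(-16) + 368)*(-387/57) = (-2/9*(-16) + 368)*(-387/57) = (32/9 + 368)*(-387*1/57) = (3344/9)*(-129/19) = -7568/3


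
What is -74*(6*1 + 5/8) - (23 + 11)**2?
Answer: -6585/4 ≈ -1646.3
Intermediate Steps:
-74*(6*1 + 5/8) - (23 + 11)**2 = -74*(6 + 5*(1/8)) - 1*34**2 = -74*(6 + 5/8) - 1*1156 = -74*53/8 - 1156 = -1961/4 - 1156 = -6585/4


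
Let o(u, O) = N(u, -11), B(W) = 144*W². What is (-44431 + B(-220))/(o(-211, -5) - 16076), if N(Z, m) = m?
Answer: -6925169/16087 ≈ -430.48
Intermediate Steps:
o(u, O) = -11
(-44431 + B(-220))/(o(-211, -5) - 16076) = (-44431 + 144*(-220)²)/(-11 - 16076) = (-44431 + 144*48400)/(-16087) = (-44431 + 6969600)*(-1/16087) = 6925169*(-1/16087) = -6925169/16087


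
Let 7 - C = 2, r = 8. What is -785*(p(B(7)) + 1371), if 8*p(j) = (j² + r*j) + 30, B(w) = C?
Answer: -8684455/8 ≈ -1.0856e+6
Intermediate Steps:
C = 5 (C = 7 - 1*2 = 7 - 2 = 5)
B(w) = 5
p(j) = 15/4 + j + j²/8 (p(j) = ((j² + 8*j) + 30)/8 = (30 + j² + 8*j)/8 = 15/4 + j + j²/8)
-785*(p(B(7)) + 1371) = -785*((15/4 + 5 + (⅛)*5²) + 1371) = -785*((15/4 + 5 + (⅛)*25) + 1371) = -785*((15/4 + 5 + 25/8) + 1371) = -785*(95/8 + 1371) = -785*11063/8 = -8684455/8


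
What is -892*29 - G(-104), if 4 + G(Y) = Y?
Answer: -25760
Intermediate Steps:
G(Y) = -4 + Y
-892*29 - G(-104) = -892*29 - (-4 - 104) = -25868 - 1*(-108) = -25868 + 108 = -25760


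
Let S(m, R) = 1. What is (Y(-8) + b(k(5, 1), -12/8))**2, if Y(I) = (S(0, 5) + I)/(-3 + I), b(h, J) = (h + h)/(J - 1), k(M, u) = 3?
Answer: 9409/3025 ≈ 3.1104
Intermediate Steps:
b(h, J) = 2*h/(-1 + J) (b(h, J) = (2*h)/(-1 + J) = 2*h/(-1 + J))
Y(I) = (1 + I)/(-3 + I)
(Y(-8) + b(k(5, 1), -12/8))**2 = ((1 - 8)/(-3 - 8) + 2*3/(-1 - 12/8))**2 = (-7/(-11) + 2*3/(-1 - 12*1/8))**2 = (-1/11*(-7) + 2*3/(-1 - 3/2))**2 = (7/11 + 2*3/(-5/2))**2 = (7/11 + 2*3*(-2/5))**2 = (7/11 - 12/5)**2 = (-97/55)**2 = 9409/3025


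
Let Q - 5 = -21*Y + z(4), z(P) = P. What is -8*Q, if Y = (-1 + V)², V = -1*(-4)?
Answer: 1440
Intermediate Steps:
V = 4
Y = 9 (Y = (-1 + 4)² = 3² = 9)
Q = -180 (Q = 5 + (-21*9 + 4) = 5 + (-189 + 4) = 5 - 185 = -180)
-8*Q = -8*(-180) = 1440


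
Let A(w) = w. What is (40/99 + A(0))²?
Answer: 1600/9801 ≈ 0.16325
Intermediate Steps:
(40/99 + A(0))² = (40/99 + 0)² = (40/99)² = 1600/9801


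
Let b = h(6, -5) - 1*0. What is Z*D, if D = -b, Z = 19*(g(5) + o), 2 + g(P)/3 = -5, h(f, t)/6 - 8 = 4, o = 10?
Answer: 15048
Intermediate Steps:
h(f, t) = 72 (h(f, t) = 48 + 6*4 = 48 + 24 = 72)
g(P) = -21 (g(P) = -6 + 3*(-5) = -6 - 15 = -21)
b = 72 (b = 72 - 1*0 = 72 + 0 = 72)
Z = -209 (Z = 19*(-21 + 10) = 19*(-11) = -209)
D = -72 (D = -1*72 = -72)
Z*D = -209*(-72) = 15048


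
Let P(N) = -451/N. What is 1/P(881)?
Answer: -881/451 ≈ -1.9534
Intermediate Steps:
1/P(881) = 1/(-451/881) = -881/451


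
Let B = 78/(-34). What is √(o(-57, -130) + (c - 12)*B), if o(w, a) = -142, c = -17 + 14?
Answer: I*√31093/17 ≈ 10.372*I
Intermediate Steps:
c = -3
B = -39/17 (B = 78*(-1/34) = -39/17 ≈ -2.2941)
√(o(-57, -130) + (c - 12)*B) = √(-142 + (-3 - 12)*(-39/17)) = √(-142 - 15*(-39/17)) = √(-142 + 585/17) = √(-1829/17) = I*√31093/17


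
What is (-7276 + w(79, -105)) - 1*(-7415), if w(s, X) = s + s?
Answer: 297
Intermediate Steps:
w(s, X) = 2*s
(-7276 + w(79, -105)) - 1*(-7415) = (-7276 + 2*79) - 1*(-7415) = (-7276 + 158) + 7415 = -7118 + 7415 = 297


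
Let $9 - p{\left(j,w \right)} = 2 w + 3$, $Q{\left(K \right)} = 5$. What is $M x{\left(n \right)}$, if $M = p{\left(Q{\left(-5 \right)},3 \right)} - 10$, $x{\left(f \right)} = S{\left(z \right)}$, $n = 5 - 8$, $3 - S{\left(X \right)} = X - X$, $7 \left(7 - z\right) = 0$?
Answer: $-30$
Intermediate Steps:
$z = 7$ ($z = 7 - 0 = 7 + 0 = 7$)
$p{\left(j,w \right)} = 6 - 2 w$ ($p{\left(j,w \right)} = 9 - \left(2 w + 3\right) = 9 - \left(3 + 2 w\right) = 6 - 2 w$)
$S{\left(X \right)} = 3$ ($S{\left(X \right)} = 3 - \left(X - X\right) = 3 - 0 = 3 + 0 = 3$)
$n = -3$
$x{\left(f \right)} = 3$
$M = -10$ ($M = \left(6 - 6\right) - 10 = 0 - 10 = -10$)
$M x{\left(n \right)} = \left(-10\right) 3 = -30$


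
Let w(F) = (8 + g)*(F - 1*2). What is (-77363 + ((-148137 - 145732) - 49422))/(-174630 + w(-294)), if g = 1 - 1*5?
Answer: 210327/87907 ≈ 2.3926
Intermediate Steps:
g = -4 (g = 1 - 5 = -4)
w(F) = -8 + 4*F (w(F) = (8 - 4)*(F - 1*2) = 4*(F - 2) = 4*(-2 + F) = -8 + 4*F)
(-77363 + ((-148137 - 145732) - 49422))/(-174630 + w(-294)) = (-77363 + ((-148137 - 145732) - 49422))/(-174630 + (-8 + 4*(-294))) = (-77363 + (-293869 - 49422))/(-174630 + (-8 - 1176)) = (-77363 - 343291)/(-174630 - 1184) = -420654/(-175814) = -420654*(-1/175814) = 210327/87907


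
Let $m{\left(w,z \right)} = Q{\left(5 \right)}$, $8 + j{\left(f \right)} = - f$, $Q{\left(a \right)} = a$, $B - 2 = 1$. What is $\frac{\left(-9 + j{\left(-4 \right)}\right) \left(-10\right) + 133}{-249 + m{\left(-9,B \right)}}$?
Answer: $- \frac{263}{244} \approx -1.0779$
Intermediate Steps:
$B = 3$ ($B = 2 + 1 = 3$)
$j{\left(f \right)} = -8 - f$
$m{\left(w,z \right)} = 5$
$\frac{\left(-9 + j{\left(-4 \right)}\right) \left(-10\right) + 133}{-249 + m{\left(-9,B \right)}} = \frac{\left(-9 - 4\right) \left(-10\right) + 133}{-249 + 5} = \frac{\left(-9 + \left(-8 + 4\right)\right) \left(-10\right) + 133}{-244} = \left(\left(-9 - 4\right) \left(-10\right) + 133\right) \left(- \frac{1}{244}\right) = \left(\left(-13\right) \left(-10\right) + 133\right) \left(- \frac{1}{244}\right) = \left(130 + 133\right) \left(- \frac{1}{244}\right) = 263 \left(- \frac{1}{244}\right) = - \frac{263}{244}$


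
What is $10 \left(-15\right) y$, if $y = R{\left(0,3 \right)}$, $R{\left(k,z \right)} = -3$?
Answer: $450$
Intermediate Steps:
$y = -3$
$10 \left(-15\right) y = 10 \left(-15\right) \left(-3\right) = \left(-150\right) \left(-3\right) = 450$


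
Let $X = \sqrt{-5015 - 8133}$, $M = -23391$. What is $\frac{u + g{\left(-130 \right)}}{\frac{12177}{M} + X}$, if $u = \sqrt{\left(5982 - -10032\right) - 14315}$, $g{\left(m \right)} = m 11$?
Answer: $\frac{5028519210}{88813954157} - \frac{3516447 \sqrt{1699}}{88813954157} - \frac{13509602 i \sqrt{5584613}}{88813954157} + \frac{19318730860 i \sqrt{3287}}{88813954157} \approx 0.054987 + 12.111 i$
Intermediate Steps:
$g{\left(m \right)} = 11 m$
$u = \sqrt{1699}$ ($u = \sqrt{\left(5982 + 10032\right) - 14315} = \sqrt{16014 - 14315} = \sqrt{1699} \approx 41.219$)
$X = 2 i \sqrt{3287}$ ($X = \sqrt{-13148} = 2 i \sqrt{3287} \approx 114.66 i$)
$\frac{u + g{\left(-130 \right)}}{\frac{12177}{M} + X} = \frac{\sqrt{1699} + 11 \left(-130\right)}{\frac{12177}{-23391} + 2 i \sqrt{3287}} = \frac{\sqrt{1699} - 1430}{12177 \left(- \frac{1}{23391}\right) + 2 i \sqrt{3287}} = \frac{-1430 + \sqrt{1699}}{- \frac{1353}{2599} + 2 i \sqrt{3287}}$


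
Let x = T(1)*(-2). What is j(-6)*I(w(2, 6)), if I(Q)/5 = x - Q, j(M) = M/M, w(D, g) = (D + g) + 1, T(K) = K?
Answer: -55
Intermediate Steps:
w(D, g) = 1 + D + g
j(M) = 1
x = -2 (x = 1*(-2) = -2)
I(Q) = -10 - 5*Q (I(Q) = 5*(-2 - Q) = -10 - 5*Q)
j(-6)*I(w(2, 6)) = 1*(-10 - 5*(1 + 2 + 6)) = 1*(-10 - 5*9) = 1*(-10 - 45) = 1*(-55) = -55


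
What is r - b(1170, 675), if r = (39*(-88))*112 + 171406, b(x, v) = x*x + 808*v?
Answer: -2127278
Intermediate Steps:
b(x, v) = x² + 808*v
r = -212978 (r = -3432*112 + 171406 = -384384 + 171406 = -212978)
r - b(1170, 675) = -212978 - (1170² + 808*675) = -212978 - (1368900 + 545400) = -212978 - 1*1914300 = -212978 - 1914300 = -2127278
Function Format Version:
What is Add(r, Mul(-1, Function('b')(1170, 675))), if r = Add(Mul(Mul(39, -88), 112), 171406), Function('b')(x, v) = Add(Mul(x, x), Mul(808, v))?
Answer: -2127278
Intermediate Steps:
Function('b')(x, v) = Add(Pow(x, 2), Mul(808, v))
r = -212978 (r = Add(Mul(-3432, 112), 171406) = Add(-384384, 171406) = -212978)
Add(r, Mul(-1, Function('b')(1170, 675))) = Add(-212978, Mul(-1, Add(Pow(1170, 2), Mul(808, 675)))) = Add(-212978, Mul(-1, Add(1368900, 545400))) = Add(-212978, Mul(-1, 1914300)) = Add(-212978, -1914300) = -2127278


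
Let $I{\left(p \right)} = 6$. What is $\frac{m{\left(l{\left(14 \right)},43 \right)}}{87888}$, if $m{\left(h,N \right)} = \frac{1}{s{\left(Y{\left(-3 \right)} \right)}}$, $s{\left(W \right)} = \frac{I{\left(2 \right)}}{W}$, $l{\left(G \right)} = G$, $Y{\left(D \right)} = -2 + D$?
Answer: $- \frac{5}{527328} \approx -9.4818 \cdot 10^{-6}$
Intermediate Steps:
$s{\left(W \right)} = \frac{6}{W}$
$m{\left(h,N \right)} = - \frac{5}{6}$ ($m{\left(h,N \right)} = \frac{1}{6 \frac{1}{-2 - 3}} = \frac{1}{6 \frac{1}{-5}} = \frac{1}{6 \left(- \frac{1}{5}\right)} = \frac{1}{- \frac{6}{5}} = - \frac{5}{6}$)
$\frac{m{\left(l{\left(14 \right)},43 \right)}}{87888} = - \frac{5}{6 \cdot 87888} = \left(- \frac{5}{6}\right) \frac{1}{87888} = - \frac{5}{527328}$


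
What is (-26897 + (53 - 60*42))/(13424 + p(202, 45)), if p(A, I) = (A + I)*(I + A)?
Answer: -9788/24811 ≈ -0.39450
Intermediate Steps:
p(A, I) = (A + I)² (p(A, I) = (A + I)*(A + I) = (A + I)²)
(-26897 + (53 - 60*42))/(13424 + p(202, 45)) = (-26897 + (53 - 60*42))/(13424 + (202 + 45)²) = (-26897 + (53 - 2520))/(13424 + 247²) = (-26897 - 2467)/(13424 + 61009) = -29364/74433 = -29364*1/74433 = -9788/24811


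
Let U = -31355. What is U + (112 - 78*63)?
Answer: -36157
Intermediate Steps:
U + (112 - 78*63) = -31355 + (112 - 78*63) = -31355 + (112 - 4914) = -31355 - 4802 = -36157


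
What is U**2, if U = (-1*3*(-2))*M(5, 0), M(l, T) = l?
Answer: 900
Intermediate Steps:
U = 30 (U = (-1*3*(-2))*5 = -3*(-2)*5 = 6*5 = 30)
U**2 = 30**2 = 900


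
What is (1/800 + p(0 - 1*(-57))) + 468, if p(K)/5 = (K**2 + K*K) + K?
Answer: 26594401/800 ≈ 33243.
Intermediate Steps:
p(K) = 5*K + 10*K**2 (p(K) = 5*((K**2 + K*K) + K) = 5*((K**2 + K**2) + K) = 5*(2*K**2 + K) = 5*(K + 2*K**2) = 5*K + 10*K**2)
(1/800 + p(0 - 1*(-57))) + 468 = (1/800 + 5*(0 - 1*(-57))*(1 + 2*(0 - 1*(-57)))) + 468 = (1/800 + 5*(0 + 57)*(1 + 2*(0 + 57))) + 468 = (1/800 + 5*57*(1 + 2*57)) + 468 = (1/800 + 5*57*(1 + 114)) + 468 = (1/800 + 5*57*115) + 468 = (1/800 + 32775) + 468 = 26220001/800 + 468 = 26594401/800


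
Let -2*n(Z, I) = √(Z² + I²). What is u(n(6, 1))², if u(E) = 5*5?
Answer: 625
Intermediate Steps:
n(Z, I) = -√(I² + Z²)/2 (n(Z, I) = -√(Z² + I²)/2 = -√(I² + Z²)/2)
u(E) = 25
u(n(6, 1))² = 25² = 625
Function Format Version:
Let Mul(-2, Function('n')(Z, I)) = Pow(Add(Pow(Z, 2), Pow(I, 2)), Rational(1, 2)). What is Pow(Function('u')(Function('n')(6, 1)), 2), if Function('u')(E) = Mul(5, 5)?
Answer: 625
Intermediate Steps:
Function('n')(Z, I) = Mul(Rational(-1, 2), Pow(Add(Pow(I, 2), Pow(Z, 2)), Rational(1, 2))) (Function('n')(Z, I) = Mul(Rational(-1, 2), Pow(Add(Pow(Z, 2), Pow(I, 2)), Rational(1, 2))) = Mul(Rational(-1, 2), Pow(Add(Pow(I, 2), Pow(Z, 2)), Rational(1, 2))))
Function('u')(E) = 25
Pow(Function('u')(Function('n')(6, 1)), 2) = Pow(25, 2) = 625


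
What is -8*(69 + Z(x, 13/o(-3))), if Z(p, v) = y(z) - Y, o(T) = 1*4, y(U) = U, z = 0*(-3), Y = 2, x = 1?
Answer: -536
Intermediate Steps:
z = 0
o(T) = 4
Z(p, v) = -2 (Z(p, v) = 0 - 1*2 = 0 - 2 = -2)
-8*(69 + Z(x, 13/o(-3))) = -8*(69 - 2) = -8*67 = -536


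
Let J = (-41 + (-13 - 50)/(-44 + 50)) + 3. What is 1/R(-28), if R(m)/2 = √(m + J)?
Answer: -I*√34/102 ≈ -0.057166*I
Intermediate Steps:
J = -97/2 (J = (-41 - 63/6) + 3 = (-41 - 63*⅙) + 3 = (-41 - 21/2) + 3 = -103/2 + 3 = -97/2 ≈ -48.500)
R(m) = 2*√(-97/2 + m) (R(m) = 2*√(m - 97/2) = 2*√(-97/2 + m))
1/R(-28) = 1/(√(-194 + 4*(-28))) = 1/(√(-194 - 112)) = 1/(√(-306)) = 1/(3*I*√34) = -I*√34/102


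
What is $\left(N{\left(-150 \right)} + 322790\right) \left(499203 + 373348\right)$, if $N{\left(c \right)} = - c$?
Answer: $281781619940$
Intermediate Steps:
$\left(N{\left(-150 \right)} + 322790\right) \left(499203 + 373348\right) = \left(\left(-1\right) \left(-150\right) + 322790\right) \left(499203 + 373348\right) = \left(150 + 322790\right) 872551 = 322940 \cdot 872551 = 281781619940$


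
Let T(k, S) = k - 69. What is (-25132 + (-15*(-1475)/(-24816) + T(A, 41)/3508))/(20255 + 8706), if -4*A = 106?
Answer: -182327865177/210098848784 ≈ -0.86782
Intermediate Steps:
A = -53/2 (A = -¼*106 = -53/2 ≈ -26.500)
T(k, S) = -69 + k
(-25132 + (-15*(-1475)/(-24816) + T(A, 41)/3508))/(20255 + 8706) = (-25132 + (-15*(-1475)/(-24816) + (-69 - 53/2)/3508))/(20255 + 8706) = (-25132 + (22125*(-1/24816) - 191/2*1/3508))/28961 = (-25132 + (-7375/8272 - 191/7016))*(1/28961) = (-25132 - 6665369/7254544)*(1/28961) = -182327865177/7254544*1/28961 = -182327865177/210098848784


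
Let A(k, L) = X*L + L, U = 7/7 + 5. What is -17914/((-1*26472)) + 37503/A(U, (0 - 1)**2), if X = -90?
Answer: -495592535/1178004 ≈ -420.71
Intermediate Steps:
U = 6 (U = 7*(1/7) + 5 = 1 + 5 = 6)
A(k, L) = -89*L (A(k, L) = -90*L + L = -89*L)
-17914/((-1*26472)) + 37503/A(U, (0 - 1)**2) = -17914/((-1*26472)) + 37503/((-89*(0 - 1)**2)) = -17914/(-26472) + 37503/((-89*(-1)**2)) = -17914*(-1/26472) + 37503/((-89*1)) = 8957/13236 + 37503/(-89) = 8957/13236 + 37503*(-1/89) = 8957/13236 - 37503/89 = -495592535/1178004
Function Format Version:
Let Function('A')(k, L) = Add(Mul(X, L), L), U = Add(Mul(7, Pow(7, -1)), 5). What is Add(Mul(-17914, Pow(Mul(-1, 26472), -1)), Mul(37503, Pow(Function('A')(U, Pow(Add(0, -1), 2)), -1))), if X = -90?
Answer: Rational(-495592535, 1178004) ≈ -420.71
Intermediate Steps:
U = 6 (U = Add(Mul(7, Rational(1, 7)), 5) = Add(1, 5) = 6)
Function('A')(k, L) = Mul(-89, L) (Function('A')(k, L) = Add(Mul(-90, L), L) = Mul(-89, L))
Add(Mul(-17914, Pow(Mul(-1, 26472), -1)), Mul(37503, Pow(Function('A')(U, Pow(Add(0, -1), 2)), -1))) = Add(Mul(-17914, Pow(Mul(-1, 26472), -1)), Mul(37503, Pow(Mul(-89, Pow(Add(0, -1), 2)), -1))) = Add(Mul(-17914, Pow(-26472, -1)), Mul(37503, Pow(Mul(-89, Pow(-1, 2)), -1))) = Add(Mul(-17914, Rational(-1, 26472)), Mul(37503, Pow(Mul(-89, 1), -1))) = Add(Rational(8957, 13236), Mul(37503, Pow(-89, -1))) = Add(Rational(8957, 13236), Mul(37503, Rational(-1, 89))) = Add(Rational(8957, 13236), Rational(-37503, 89)) = Rational(-495592535, 1178004)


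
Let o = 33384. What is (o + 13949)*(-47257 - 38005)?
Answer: -4035706246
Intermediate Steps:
(o + 13949)*(-47257 - 38005) = (33384 + 13949)*(-47257 - 38005) = 47333*(-85262) = -4035706246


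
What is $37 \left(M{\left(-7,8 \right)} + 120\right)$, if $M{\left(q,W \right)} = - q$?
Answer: $4699$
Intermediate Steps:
$37 \left(M{\left(-7,8 \right)} + 120\right) = 37 \left(\left(-1\right) \left(-7\right) + 120\right) = 37 \left(7 + 120\right) = 37 \cdot 127 = 4699$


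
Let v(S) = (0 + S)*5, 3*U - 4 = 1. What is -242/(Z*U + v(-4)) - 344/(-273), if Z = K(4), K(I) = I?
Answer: 105979/5460 ≈ 19.410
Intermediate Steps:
U = 5/3 (U = 4/3 + (⅓)*1 = 4/3 + ⅓ = 5/3 ≈ 1.6667)
Z = 4
v(S) = 5*S (v(S) = S*5 = 5*S)
-242/(Z*U + v(-4)) - 344/(-273) = -242/(4*(5/3) + 5*(-4)) - 344/(-273) = -242/(20/3 - 20) - 344*(-1/273) = -242/(-40/3) + 344/273 = -242*(-3/40) + 344/273 = 363/20 + 344/273 = 105979/5460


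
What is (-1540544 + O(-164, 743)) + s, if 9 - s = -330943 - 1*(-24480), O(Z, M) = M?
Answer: -1233329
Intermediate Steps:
s = 306472 (s = 9 - (-330943 - 1*(-24480)) = 9 - (-330943 + 24480) = 9 - 1*(-306463) = 9 + 306463 = 306472)
(-1540544 + O(-164, 743)) + s = (-1540544 + 743) + 306472 = -1539801 + 306472 = -1233329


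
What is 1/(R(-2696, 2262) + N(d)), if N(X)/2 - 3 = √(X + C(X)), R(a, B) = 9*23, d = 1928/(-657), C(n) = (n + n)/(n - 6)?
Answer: 410726835/87502383791 - 24*I*√58812783245/87502383791 ≈ 0.0046939 - 6.6516e-5*I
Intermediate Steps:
C(n) = 2*n/(-6 + n) (C(n) = (2*n)/(-6 + n) = 2*n/(-6 + n))
d = -1928/657 (d = 1928*(-1/657) = -1928/657 ≈ -2.9346)
R(a, B) = 207
N(X) = 6 + 2*√(X + 2*X/(-6 + X))
1/(R(-2696, 2262) + N(d)) = 1/(207 + (6 + 2*√(-1928*(-4 - 1928/657)/(657*(-6 - 1928/657))))) = 1/(207 + (6 + 2*√(-1928/657*(-4556/657)/(-5870/657)))) = 1/(207 + (6 + 2*√(-1928/657*(-657/5870)*(-4556/657)))) = 1/(207 + (6 + 2*√(-4391984/1928295))) = 1/(207 + (6 + 2*(4*I*√58812783245/642765))) = 1/(207 + (6 + 8*I*√58812783245/642765)) = 1/(213 + 8*I*√58812783245/642765)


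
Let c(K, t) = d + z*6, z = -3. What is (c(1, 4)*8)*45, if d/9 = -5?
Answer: -22680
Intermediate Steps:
d = -45 (d = 9*(-5) = -45)
c(K, t) = -63 (c(K, t) = -45 - 3*6 = -45 - 18 = -63)
(c(1, 4)*8)*45 = -63*8*45 = -504*45 = -22680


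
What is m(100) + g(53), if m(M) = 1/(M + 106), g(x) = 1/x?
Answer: 259/10918 ≈ 0.023722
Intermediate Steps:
m(M) = 1/(106 + M)
m(100) + g(53) = 1/(106 + 100) + 1/53 = 1/206 + 1/53 = 259/10918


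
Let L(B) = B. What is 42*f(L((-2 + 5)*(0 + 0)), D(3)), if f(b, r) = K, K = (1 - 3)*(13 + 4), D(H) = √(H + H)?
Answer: -1428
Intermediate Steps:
D(H) = √2*√H (D(H) = √(2*H) = √2*√H)
K = -34 (K = -2*17 = -34)
f(b, r) = -34
42*f(L((-2 + 5)*(0 + 0)), D(3)) = 42*(-34) = -1428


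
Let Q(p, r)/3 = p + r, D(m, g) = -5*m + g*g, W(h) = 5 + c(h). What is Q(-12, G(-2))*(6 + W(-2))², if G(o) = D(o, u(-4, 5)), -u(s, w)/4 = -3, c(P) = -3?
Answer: 27264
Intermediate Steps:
u(s, w) = 12 (u(s, w) = -4*(-3) = 12)
W(h) = 2 (W(h) = 5 - 3 = 2)
D(m, g) = g² - 5*m (D(m, g) = -5*m + g² = g² - 5*m)
G(o) = 144 - 5*o (G(o) = 12² - 5*o = 144 - 5*o)
Q(p, r) = 3*p + 3*r (Q(p, r) = 3*(p + r) = 3*p + 3*r)
Q(-12, G(-2))*(6 + W(-2))² = (3*(-12) + 3*(144 - 5*(-2)))*(6 + 2)² = (-36 + 3*(144 + 10))*8² = (-36 + 3*154)*64 = (-36 + 462)*64 = 426*64 = 27264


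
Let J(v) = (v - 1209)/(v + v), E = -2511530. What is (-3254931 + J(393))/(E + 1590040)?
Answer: 426396097/120715190 ≈ 3.5322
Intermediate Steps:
J(v) = (-1209 + v)/(2*v) (J(v) = (-1209 + v)/((2*v)) = (-1209 + v)*(1/(2*v)) = (-1209 + v)/(2*v))
(-3254931 + J(393))/(E + 1590040) = (-3254931 + (1/2)*(-1209 + 393)/393)/(-2511530 + 1590040) = (-3254931 + (1/2)*(1/393)*(-816))/(-921490) = (-3254931 - 136/131)*(-1/921490) = -426396097/131*(-1/921490) = 426396097/120715190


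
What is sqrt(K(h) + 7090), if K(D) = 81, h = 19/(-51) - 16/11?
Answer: sqrt(7171) ≈ 84.682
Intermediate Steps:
h = -1025/561 (h = 19*(-1/51) - 16*1/11 = -19/51 - 16/11 = -1025/561 ≈ -1.8271)
sqrt(K(h) + 7090) = sqrt(81 + 7090) = sqrt(7171)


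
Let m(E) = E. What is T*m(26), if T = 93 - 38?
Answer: 1430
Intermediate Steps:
T = 55
T*m(26) = 55*26 = 1430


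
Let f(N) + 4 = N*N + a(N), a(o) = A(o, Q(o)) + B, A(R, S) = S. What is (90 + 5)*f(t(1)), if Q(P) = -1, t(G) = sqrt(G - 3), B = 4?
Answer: -285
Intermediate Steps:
t(G) = sqrt(-3 + G)
a(o) = 3 (a(o) = -1 + 4 = 3)
f(N) = -1 + N**2 (f(N) = -4 + (N*N + 3) = -4 + (N**2 + 3) = -4 + (3 + N**2) = -1 + N**2)
(90 + 5)*f(t(1)) = (90 + 5)*(-1 + (sqrt(-3 + 1))**2) = 95*(-1 + (sqrt(-2))**2) = 95*(-1 + (I*sqrt(2))**2) = 95*(-1 - 2) = 95*(-3) = -285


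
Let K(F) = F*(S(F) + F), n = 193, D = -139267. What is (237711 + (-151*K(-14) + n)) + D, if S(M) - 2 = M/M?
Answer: 75383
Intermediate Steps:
S(M) = 3 (S(M) = 2 + M/M = 2 + 1 = 3)
K(F) = F*(3 + F)
(237711 + (-151*K(-14) + n)) + D = (237711 + (-(-2114)*(3 - 14) + 193)) - 139267 = (237711 + (-(-2114)*(-11) + 193)) - 139267 = (237711 + (-151*154 + 193)) - 139267 = (237711 + (-23254 + 193)) - 139267 = (237711 - 23061) - 139267 = 214650 - 139267 = 75383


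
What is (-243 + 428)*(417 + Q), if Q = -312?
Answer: 19425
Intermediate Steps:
(-243 + 428)*(417 + Q) = (-243 + 428)*(417 - 312) = 185*105 = 19425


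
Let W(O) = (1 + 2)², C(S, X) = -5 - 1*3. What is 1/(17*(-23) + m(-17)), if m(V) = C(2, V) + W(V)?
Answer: -1/390 ≈ -0.0025641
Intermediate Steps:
C(S, X) = -8 (C(S, X) = -5 - 3 = -8)
W(O) = 9 (W(O) = 3² = 9)
m(V) = 1 (m(V) = -8 + 9 = 1)
1/(17*(-23) + m(-17)) = 1/(17*(-23) + 1) = 1/(-391 + 1) = 1/(-390) = -1/390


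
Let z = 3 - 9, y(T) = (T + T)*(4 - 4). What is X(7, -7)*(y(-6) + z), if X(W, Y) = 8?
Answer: -48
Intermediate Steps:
y(T) = 0 (y(T) = (2*T)*0 = 0)
z = -6
X(7, -7)*(y(-6) + z) = 8*(0 - 6) = 8*(-6) = -48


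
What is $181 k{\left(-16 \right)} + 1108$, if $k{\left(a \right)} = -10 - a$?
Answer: $2194$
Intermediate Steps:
$181 k{\left(-16 \right)} + 1108 = 181 \left(-10 - -16\right) + 1108 = 181 \left(-10 + 16\right) + 1108 = 181 \cdot 6 + 1108 = 1086 + 1108 = 2194$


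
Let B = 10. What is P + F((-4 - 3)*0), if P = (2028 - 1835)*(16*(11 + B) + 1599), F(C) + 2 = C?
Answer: 373453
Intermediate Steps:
F(C) = -2 + C
P = 373455 (P = (2028 - 1835)*(16*(11 + 10) + 1599) = 193*(16*21 + 1599) = 193*(336 + 1599) = 193*1935 = 373455)
P + F((-4 - 3)*0) = 373455 + (-2 + (-4 - 3)*0) = 373455 + (-2 - 7*0) = 373455 + (-2 + 0) = 373455 - 2 = 373453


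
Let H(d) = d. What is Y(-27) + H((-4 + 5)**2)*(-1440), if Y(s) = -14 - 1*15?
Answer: -1469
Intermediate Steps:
Y(s) = -29 (Y(s) = -14 - 15 = -29)
Y(-27) + H((-4 + 5)**2)*(-1440) = -29 + (-4 + 5)**2*(-1440) = -29 + 1**2*(-1440) = -29 + 1*(-1440) = -29 - 1440 = -1469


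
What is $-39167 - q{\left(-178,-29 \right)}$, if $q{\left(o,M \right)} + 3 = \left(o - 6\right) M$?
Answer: $-44500$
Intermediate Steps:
$q{\left(o,M \right)} = -3 + M \left(-6 + o\right)$ ($q{\left(o,M \right)} = -3 + \left(o - 6\right) M = -3 + \left(-6 + o\right) M = -3 + M \left(-6 + o\right)$)
$-39167 - q{\left(-178,-29 \right)} = -39167 - \left(-3 - -174 - -5162\right) = -39167 - \left(-3 + 174 + 5162\right) = -39167 - 5333 = -44500$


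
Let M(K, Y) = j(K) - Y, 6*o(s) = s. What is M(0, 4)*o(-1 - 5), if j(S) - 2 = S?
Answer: 2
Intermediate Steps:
j(S) = 2 + S
o(s) = s/6
M(K, Y) = 2 + K - Y (M(K, Y) = (2 + K) - Y = 2 + K - Y)
M(0, 4)*o(-1 - 5) = (2 + 0 - 1*4)*((-1 - 5)/6) = (2 + 0 - 4)*((⅙)*(-6)) = -2*(-1) = 2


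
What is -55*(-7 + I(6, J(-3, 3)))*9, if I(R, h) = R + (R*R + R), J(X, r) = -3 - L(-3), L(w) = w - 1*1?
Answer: -20295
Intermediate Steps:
L(w) = -1 + w (L(w) = w - 1 = -1 + w)
J(X, r) = 1 (J(X, r) = -3 - (-1 - 3) = -3 - 1*(-4) = -3 + 4 = 1)
I(R, h) = R**2 + 2*R (I(R, h) = R + (R**2 + R) = R + (R + R**2) = R**2 + 2*R)
-55*(-7 + I(6, J(-3, 3)))*9 = -55*(-7 + 6*(2 + 6))*9 = -55*(-7 + 6*8)*9 = -55*(-7 + 48)*9 = -2255*9 = -55*369 = -20295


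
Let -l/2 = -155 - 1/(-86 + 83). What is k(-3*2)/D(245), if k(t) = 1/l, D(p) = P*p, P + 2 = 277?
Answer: 3/62524000 ≈ 4.7982e-8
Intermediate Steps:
P = 275 (P = -2 + 277 = 275)
D(p) = 275*p
l = 928/3 (l = -2*(-155 - 1/(-86 + 83)) = -2*(-155 - 1/(-3)) = -2*(-155 - 1*(-⅓)) = -2*(-155 + ⅓) = -2*(-464/3) = 928/3 ≈ 309.33)
k(t) = 3/928 (k(t) = 1/(928/3) = 3/928)
k(-3*2)/D(245) = 3/(928*((275*245))) = (3/928)/67375 = (3/928)*(1/67375) = 3/62524000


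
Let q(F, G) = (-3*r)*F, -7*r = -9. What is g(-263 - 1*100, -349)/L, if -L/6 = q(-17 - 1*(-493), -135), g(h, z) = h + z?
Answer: -89/1377 ≈ -0.064633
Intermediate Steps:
r = 9/7 (r = -1/7*(-9) = 9/7 ≈ 1.2857)
q(F, G) = -27*F/7 (q(F, G) = (-3*9/7)*F = -27*F/7)
L = 11016 (L = -(-162)*(-17 - 1*(-493))/7 = -(-162)*(-17 + 493)/7 = -(-162)*476/7 = -6*(-1836) = 11016)
g(-263 - 1*100, -349)/L = ((-263 - 1*100) - 349)/11016 = ((-263 - 100) - 349)*(1/11016) = (-363 - 349)*(1/11016) = -712*1/11016 = -89/1377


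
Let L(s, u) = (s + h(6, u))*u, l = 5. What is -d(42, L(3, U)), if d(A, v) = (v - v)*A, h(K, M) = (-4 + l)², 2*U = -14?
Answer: 0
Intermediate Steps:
U = -7 (U = (½)*(-14) = -7)
h(K, M) = 1 (h(K, M) = (-4 + 5)² = 1² = 1)
L(s, u) = u*(1 + s) (L(s, u) = (s + 1)*u = (1 + s)*u = u*(1 + s))
d(A, v) = 0 (d(A, v) = 0*A = 0)
-d(42, L(3, U)) = -1*0 = 0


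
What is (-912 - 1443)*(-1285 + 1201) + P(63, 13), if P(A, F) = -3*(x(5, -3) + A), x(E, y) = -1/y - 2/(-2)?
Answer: 197627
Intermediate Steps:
x(E, y) = 1 - 1/y (x(E, y) = -1/y - 2*(-½) = -1/y + 1 = 1 - 1/y)
P(A, F) = -4 - 3*A (P(A, F) = -3*((-1 - 3)/(-3) + A) = -3*(-⅓*(-4) + A) = -3*(4/3 + A) = -4 - 3*A)
(-912 - 1443)*(-1285 + 1201) + P(63, 13) = (-912 - 1443)*(-1285 + 1201) + (-4 - 3*63) = -2355*(-84) + (-4 - 189) = 197820 - 193 = 197627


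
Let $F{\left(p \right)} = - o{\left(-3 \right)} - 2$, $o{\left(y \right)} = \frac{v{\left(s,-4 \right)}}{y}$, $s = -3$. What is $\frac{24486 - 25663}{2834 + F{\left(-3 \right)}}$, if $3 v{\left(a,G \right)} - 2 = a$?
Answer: $- \frac{963}{2317} \approx -0.41562$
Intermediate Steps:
$v{\left(a,G \right)} = \frac{2}{3} + \frac{a}{3}$
$o{\left(y \right)} = - \frac{1}{3 y}$ ($o{\left(y \right)} = \frac{\frac{2}{3} + \frac{1}{3} \left(-3\right)}{y} = \frac{\frac{2}{3} - 1}{y} = - \frac{1}{3 y}$)
$F{\left(p \right)} = - \frac{19}{9}$ ($F{\left(p \right)} = - \frac{-1}{3 \left(-3\right)} - 2 = - \frac{\left(-1\right) \left(-1\right)}{3 \cdot 3} - 2 = \left(-1\right) \frac{1}{9} - 2 = - \frac{1}{9} - 2 = - \frac{19}{9}$)
$\frac{24486 - 25663}{2834 + F{\left(-3 \right)}} = \frac{24486 - 25663}{2834 - \frac{19}{9}} = - \frac{1177}{\frac{25487}{9}} = \left(-1177\right) \frac{9}{25487} = - \frac{963}{2317}$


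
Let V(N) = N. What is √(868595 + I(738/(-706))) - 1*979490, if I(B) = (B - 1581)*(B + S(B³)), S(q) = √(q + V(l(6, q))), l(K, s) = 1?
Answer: -979490 + √(13512702990833297 - 788548344*I*√138032531)/124609 ≈ -9.7856e+5 - 0.31979*I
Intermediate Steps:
S(q) = √(1 + q) (S(q) = √(q + 1) = √(1 + q))
I(B) = (-1581 + B)*(B + √(1 + B³)) (I(B) = (B - 1581)*(B + √(1 + B³)) = (-1581 + B)*(B + √(1 + B³)))
√(868595 + I(738/(-706))) - 1*979490 = √(868595 + ((738/(-706))² - 1166778/(-706) - 1581*√(1 + (738/(-706))³) + (738/(-706))*√(1 + (738/(-706))³))) - 1*979490 = √(868595 + ((738*(-1/706))² - 1166778*(-1)/706 - 1581*√(1 + (738*(-1/706))³) + (738*(-1/706))*√(1 + (738*(-1/706))³))) - 979490 = √(868595 + ((-369/353)² - 1581*(-369/353) - 1581*√(1 + (-369/353)³) - 369*√(1 + (-369/353)³)/353)) - 979490 = √(868595 + (136161/124609 + 583389/353 - 1581*√(1 - 50243409/43986977) - 369*√(1 - 50243409/43986977)/353)) - 979490 = √(868595 + (136161/124609 + 583389/353 - 6324*I*√138032531/124609 - 1476*I*√138032531/43986977)) - 979490 = √(868595 + (206072478/124609 - 2233848*I*√138032531/43986977)) - 979490 = √(108440826833/124609 - 2233848*I*√138032531/43986977) - 979490 = -979490 + √(108440826833/124609 - 2233848*I*√138032531/43986977)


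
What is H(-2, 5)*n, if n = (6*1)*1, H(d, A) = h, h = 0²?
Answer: 0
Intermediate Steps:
h = 0
H(d, A) = 0
n = 6 (n = 6*1 = 6)
H(-2, 5)*n = 0*6 = 0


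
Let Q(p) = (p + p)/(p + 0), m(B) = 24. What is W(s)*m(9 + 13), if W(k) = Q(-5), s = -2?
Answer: 48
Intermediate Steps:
Q(p) = 2 (Q(p) = (2*p)/p = 2)
W(k) = 2
W(s)*m(9 + 13) = 2*24 = 48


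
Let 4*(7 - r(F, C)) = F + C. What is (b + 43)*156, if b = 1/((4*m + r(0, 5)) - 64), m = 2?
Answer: 449228/67 ≈ 6704.9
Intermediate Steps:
r(F, C) = 7 - C/4 - F/4 (r(F, C) = 7 - (F + C)/4 = 7 - (C + F)/4 = 7 + (-C/4 - F/4) = 7 - C/4 - F/4)
b = -4/201 (b = 1/((4*2 + (7 - 1/4*5 - 1/4*0)) - 64) = 1/((8 + (7 - 5/4 + 0)) - 64) = 1/((8 + 23/4) - 64) = 1/(55/4 - 64) = 1/(-201/4) = -4/201 ≈ -0.019901)
(b + 43)*156 = (-4/201 + 43)*156 = (8639/201)*156 = 449228/67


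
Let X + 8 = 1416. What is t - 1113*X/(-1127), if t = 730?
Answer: 341402/161 ≈ 2120.5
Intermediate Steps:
X = 1408 (X = -8 + 1416 = 1408)
t - 1113*X/(-1127) = 730 - 1567104/(-1127) = 730 - 1567104*(-1)/1127 = 730 - 1113*(-1408/1127) = 730 + 223872/161 = 341402/161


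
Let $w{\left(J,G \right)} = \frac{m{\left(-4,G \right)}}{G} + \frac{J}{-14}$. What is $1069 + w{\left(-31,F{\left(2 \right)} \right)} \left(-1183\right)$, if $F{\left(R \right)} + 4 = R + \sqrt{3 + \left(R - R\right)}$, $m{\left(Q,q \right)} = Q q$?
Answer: $\frac{6363}{2} \approx 3181.5$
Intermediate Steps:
$F{\left(R \right)} = -4 + R + \sqrt{3}$ ($F{\left(R \right)} = -4 + \left(R + \sqrt{3 + \left(R - R\right)}\right) = -4 + \left(R + \sqrt{3 + 0}\right) = -4 + \left(R + \sqrt{3}\right) = -4 + R + \sqrt{3}$)
$w{\left(J,G \right)} = -4 - \frac{J}{14}$ ($w{\left(J,G \right)} = \frac{\left(-4\right) G}{G} + \frac{J}{-14} = -4 + J \left(- \frac{1}{14}\right) = -4 - \frac{J}{14}$)
$1069 + w{\left(-31,F{\left(2 \right)} \right)} \left(-1183\right) = 1069 + \left(-4 - - \frac{31}{14}\right) \left(-1183\right) = 1069 + \left(-4 + \frac{31}{14}\right) \left(-1183\right) = 1069 - - \frac{4225}{2} = 1069 + \frac{4225}{2} = \frac{6363}{2}$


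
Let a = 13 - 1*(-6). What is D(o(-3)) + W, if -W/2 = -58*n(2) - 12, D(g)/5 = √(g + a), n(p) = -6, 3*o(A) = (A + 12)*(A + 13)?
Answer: -637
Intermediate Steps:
o(A) = (12 + A)*(13 + A)/3 (o(A) = ((A + 12)*(A + 13))/3 = ((12 + A)*(13 + A))/3 = (12 + A)*(13 + A)/3)
a = 19 (a = 13 + 6 = 19)
D(g) = 5*√(19 + g) (D(g) = 5*√(g + 19) = 5*√(19 + g))
W = -672 (W = -2*(-58*(-6) - 12) = -2*(348 - 12) = -2*336 = -672)
D(o(-3)) + W = 5*√(19 + (52 + (⅓)*(-3)² + (25/3)*(-3))) - 672 = 5*√(19 + (52 + (⅓)*9 - 25)) - 672 = 5*√(19 + (52 + 3 - 25)) - 672 = 5*√(19 + 30) - 672 = 5*√49 - 672 = 5*7 - 672 = 35 - 672 = -637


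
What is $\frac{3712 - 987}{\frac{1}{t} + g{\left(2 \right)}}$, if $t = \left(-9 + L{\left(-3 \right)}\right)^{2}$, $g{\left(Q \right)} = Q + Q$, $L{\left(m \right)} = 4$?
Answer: $\frac{68125}{101} \approx 674.5$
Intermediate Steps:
$g{\left(Q \right)} = 2 Q$
$t = 25$ ($t = \left(-9 + 4\right)^{2} = \left(-5\right)^{2} = 25$)
$\frac{3712 - 987}{\frac{1}{t} + g{\left(2 \right)}} = \frac{3712 - 987}{\frac{1}{25} + 2 \cdot 2} = \frac{2725}{\frac{1}{25} + 4} = \frac{2725}{\frac{101}{25}} = 2725 \cdot \frac{25}{101} = \frac{68125}{101}$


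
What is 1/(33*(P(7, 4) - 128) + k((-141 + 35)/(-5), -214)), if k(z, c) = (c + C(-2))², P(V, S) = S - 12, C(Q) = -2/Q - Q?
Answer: 1/40033 ≈ 2.4979e-5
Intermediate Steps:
C(Q) = -Q - 2/Q
P(V, S) = -12 + S
k(z, c) = (3 + c)² (k(z, c) = (c + (-1*(-2) - 2/(-2)))² = (c + (2 - 2*(-½)))² = (c + (2 + 1))² = (c + 3)² = (3 + c)²)
1/(33*(P(7, 4) - 128) + k((-141 + 35)/(-5), -214)) = 1/(33*((-12 + 4) - 128) + (3 - 214)²) = 1/(33*(-8 - 128) + (-211)²) = 1/(33*(-136) + 44521) = 1/(-4488 + 44521) = 1/40033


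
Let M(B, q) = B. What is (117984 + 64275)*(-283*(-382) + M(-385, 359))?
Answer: 19633121739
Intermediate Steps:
(117984 + 64275)*(-283*(-382) + M(-385, 359)) = (117984 + 64275)*(-283*(-382) - 385) = 182259*(108106 - 385) = 182259*107721 = 19633121739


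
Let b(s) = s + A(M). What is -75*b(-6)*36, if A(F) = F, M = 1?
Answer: 13500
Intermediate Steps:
b(s) = 1 + s (b(s) = s + 1 = 1 + s)
-75*b(-6)*36 = -75*(1 - 6)*36 = -75*(-5)*36 = 375*36 = 13500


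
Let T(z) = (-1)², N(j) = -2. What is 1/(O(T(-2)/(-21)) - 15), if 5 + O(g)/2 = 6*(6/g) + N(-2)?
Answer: -1/1541 ≈ -0.00064893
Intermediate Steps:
T(z) = 1
O(g) = -14 + 72/g (O(g) = -10 + 2*(6*(6/g) - 2) = -10 + 2*(36/g - 2) = -10 + 2*(-2 + 36/g) = -10 + (-4 + 72/g) = -14 + 72/g)
1/(O(T(-2)/(-21)) - 15) = 1/((-14 + 72/((1/(-21)))) - 15) = 1/((-14 + 72/((1*(-1/21)))) - 15) = 1/((-14 + 72/(-1/21)) - 15) = 1/((-14 + 72*(-21)) - 15) = 1/((-14 - 1512) - 15) = 1/(-1526 - 15) = 1/(-1541) = -1/1541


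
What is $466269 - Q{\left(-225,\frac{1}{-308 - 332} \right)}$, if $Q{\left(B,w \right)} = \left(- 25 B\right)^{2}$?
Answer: $-31174356$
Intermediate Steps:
$Q{\left(B,w \right)} = 625 B^{2}$
$466269 - Q{\left(-225,\frac{1}{-308 - 332} \right)} = 466269 - 625 \left(-225\right)^{2} = 466269 - 625 \cdot 50625 = 466269 - 31640625 = -31174356$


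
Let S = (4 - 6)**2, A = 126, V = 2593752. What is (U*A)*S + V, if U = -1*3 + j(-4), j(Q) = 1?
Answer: 2592744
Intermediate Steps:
U = -2 (U = -1*3 + 1 = -3 + 1 = -2)
S = 4 (S = (-2)**2 = 4)
(U*A)*S + V = -2*126*4 + 2593752 = -252*4 + 2593752 = -1008 + 2593752 = 2592744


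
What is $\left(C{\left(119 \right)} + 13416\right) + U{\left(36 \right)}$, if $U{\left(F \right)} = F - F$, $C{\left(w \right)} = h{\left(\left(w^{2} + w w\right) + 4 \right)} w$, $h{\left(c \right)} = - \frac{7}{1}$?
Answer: $12583$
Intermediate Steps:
$h{\left(c \right)} = -7$ ($h{\left(c \right)} = \left(-7\right) 1 = -7$)
$C{\left(w \right)} = - 7 w$
$U{\left(F \right)} = 0$
$\left(C{\left(119 \right)} + 13416\right) + U{\left(36 \right)} = \left(\left(-7\right) 119 + 13416\right) + 0 = \left(-833 + 13416\right) + 0 = 12583 + 0 = 12583$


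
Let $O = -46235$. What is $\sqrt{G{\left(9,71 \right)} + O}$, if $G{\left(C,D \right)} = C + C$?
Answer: $i \sqrt{46217} \approx 214.98 i$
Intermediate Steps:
$G{\left(C,D \right)} = 2 C$
$\sqrt{G{\left(9,71 \right)} + O} = \sqrt{2 \cdot 9 - 46235} = \sqrt{18 - 46235} = \sqrt{-46217} = i \sqrt{46217}$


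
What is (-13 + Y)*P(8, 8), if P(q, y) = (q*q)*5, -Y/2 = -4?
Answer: -1600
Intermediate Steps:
Y = 8 (Y = -2*(-4) = 8)
P(q, y) = 5*q² (P(q, y) = q²*5 = 5*q²)
(-13 + Y)*P(8, 8) = (-13 + 8)*(5*8²) = -25*64 = -5*320 = -1600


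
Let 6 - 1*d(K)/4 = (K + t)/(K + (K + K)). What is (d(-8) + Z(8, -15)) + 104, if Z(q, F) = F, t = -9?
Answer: 661/6 ≈ 110.17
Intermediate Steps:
d(K) = 24 - 4*(-9 + K)/(3*K) (d(K) = 24 - 4*(K - 9)/(K + (K + K)) = 24 - 4*(-9 + K)/(K + 2*K) = 24 - 4*(-9 + K)/(3*K))
(d(-8) + Z(8, -15)) + 104 = ((68/3 + 12/(-8)) - 15) + 104 = ((68/3 + 12*(-⅛)) - 15) + 104 = ((68/3 - 3/2) - 15) + 104 = (127/6 - 15) + 104 = 37/6 + 104 = 661/6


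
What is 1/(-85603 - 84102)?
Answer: -1/169705 ≈ -5.8926e-6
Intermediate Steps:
1/(-85603 - 84102) = 1/(-169705) = -1/169705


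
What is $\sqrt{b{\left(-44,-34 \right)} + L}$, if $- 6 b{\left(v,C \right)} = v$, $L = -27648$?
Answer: $\frac{i \sqrt{248766}}{3} \approx 166.25 i$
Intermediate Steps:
$b{\left(v,C \right)} = - \frac{v}{6}$
$\sqrt{b{\left(-44,-34 \right)} + L} = \sqrt{\left(- \frac{1}{6}\right) \left(-44\right) - 27648} = \sqrt{\frac{22}{3} - 27648} = \sqrt{- \frac{82922}{3}} = \frac{i \sqrt{248766}}{3}$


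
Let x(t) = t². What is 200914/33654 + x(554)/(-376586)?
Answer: 16333112135/3168406311 ≈ 5.1550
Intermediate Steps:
200914/33654 + x(554)/(-376586) = 200914/33654 + 554²/(-376586) = 200914*(1/33654) + 306916*(-1/376586) = 100457/16827 - 153458/188293 = 16333112135/3168406311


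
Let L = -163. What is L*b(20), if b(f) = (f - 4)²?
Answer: -41728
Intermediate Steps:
b(f) = (-4 + f)²
L*b(20) = -163*(-4 + 20)² = -163*16² = -163*256 = -41728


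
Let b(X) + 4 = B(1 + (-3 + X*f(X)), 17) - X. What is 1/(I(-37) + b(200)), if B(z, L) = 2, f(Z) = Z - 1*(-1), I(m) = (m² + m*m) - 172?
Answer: 1/2364 ≈ 0.00042301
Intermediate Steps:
I(m) = -172 + 2*m² (I(m) = (m² + m²) - 172 = 2*m² - 172 = -172 + 2*m²)
f(Z) = 1 + Z (f(Z) = Z + 1 = 1 + Z)
b(X) = -2 - X (b(X) = -4 + (2 - X) = -2 - X)
1/(I(-37) + b(200)) = 1/((-172 + 2*(-37)²) + (-2 - 1*200)) = 1/((-172 + 2*1369) + (-2 - 200)) = 1/((-172 + 2738) - 202) = 1/(2566 - 202) = 1/2364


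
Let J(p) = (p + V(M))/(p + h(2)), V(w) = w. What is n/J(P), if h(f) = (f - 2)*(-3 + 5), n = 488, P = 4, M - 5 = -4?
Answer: 1952/5 ≈ 390.40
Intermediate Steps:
M = 1 (M = 5 - 4 = 1)
h(f) = -4 + 2*f (h(f) = (-2 + f)*2 = -4 + 2*f)
J(p) = (1 + p)/p (J(p) = (p + 1)/(p + (-4 + 2*2)) = (1 + p)/(p + (-4 + 4)) = (1 + p)/(p + 0) = (1 + p)/p)
n/J(P) = 488/(((1 + 4)/4)) = 488/(((¼)*5)) = 488/(5/4) = 488*(⅘) = 1952/5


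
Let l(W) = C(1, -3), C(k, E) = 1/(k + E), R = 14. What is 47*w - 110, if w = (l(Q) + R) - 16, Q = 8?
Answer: -455/2 ≈ -227.50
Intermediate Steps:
C(k, E) = 1/(E + k)
l(W) = -1/2 (l(W) = 1/(-3 + 1) = 1/(-2) = -1/2)
w = -5/2 (w = (-1/2 + 14) - 16 = 27/2 - 16 = -5/2 ≈ -2.5000)
47*w - 110 = 47*(-5/2) - 110 = -235/2 - 110 = -455/2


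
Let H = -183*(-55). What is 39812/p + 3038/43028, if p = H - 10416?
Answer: -27612329/243594 ≈ -113.35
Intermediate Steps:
H = 10065
p = -351 (p = 10065 - 10416 = -351)
39812/p + 3038/43028 = 39812/(-351) + 3038/43028 = 39812*(-1/351) + 3038*(1/43028) = -39812/351 + 49/694 = -27612329/243594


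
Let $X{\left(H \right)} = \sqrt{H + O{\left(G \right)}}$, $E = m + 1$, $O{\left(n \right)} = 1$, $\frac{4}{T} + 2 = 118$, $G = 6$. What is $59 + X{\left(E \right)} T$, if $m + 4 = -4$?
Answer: $59 + \frac{i \sqrt{6}}{29} \approx 59.0 + 0.084465 i$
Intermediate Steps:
$m = -8$ ($m = -4 - 4 = -8$)
$T = \frac{1}{29}$ ($T = \frac{4}{-2 + 118} = \frac{4}{116} = 4 \cdot \frac{1}{116} = \frac{1}{29} \approx 0.034483$)
$E = -7$ ($E = -8 + 1 = -7$)
$X{\left(H \right)} = \sqrt{1 + H}$ ($X{\left(H \right)} = \sqrt{H + 1} = \sqrt{1 + H}$)
$59 + X{\left(E \right)} T = 59 + \sqrt{1 - 7} \cdot \frac{1}{29} = 59 + \sqrt{-6} \cdot \frac{1}{29} = 59 + i \sqrt{6} \cdot \frac{1}{29} = 59 + \frac{i \sqrt{6}}{29}$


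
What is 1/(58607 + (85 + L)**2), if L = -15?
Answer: 1/63507 ≈ 1.5746e-5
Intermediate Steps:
1/(58607 + (85 + L)**2) = 1/(58607 + (85 - 15)**2) = 1/(58607 + 70**2) = 1/(58607 + 4900) = 1/63507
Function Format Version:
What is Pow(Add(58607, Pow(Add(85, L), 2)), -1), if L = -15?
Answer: Rational(1, 63507) ≈ 1.5746e-5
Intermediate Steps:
Pow(Add(58607, Pow(Add(85, L), 2)), -1) = Pow(Add(58607, Pow(Add(85, -15), 2)), -1) = Pow(Add(58607, Pow(70, 2)), -1) = Pow(Add(58607, 4900), -1) = Pow(63507, -1) = Rational(1, 63507)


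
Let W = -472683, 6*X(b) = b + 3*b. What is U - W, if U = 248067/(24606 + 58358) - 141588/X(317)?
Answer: 12413826731595/26299588 ≈ 4.7202e+5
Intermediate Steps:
X(b) = 2*b/3 (X(b) = (b + 3*b)/6 = (4*b)/6 = 2*b/3)
U = -17541423009/26299588 (U = 248067/(24606 + 58358) - 141588/((⅔)*317) = 248067/82964 - 141588/634/3 = 248067*(1/82964) - 141588*3/634 = 248067/82964 - 212382/317 = -17541423009/26299588 ≈ -666.98)
U - W = -17541423009/26299588 - 1*(-472683) = -17541423009/26299588 + 472683 = 12413826731595/26299588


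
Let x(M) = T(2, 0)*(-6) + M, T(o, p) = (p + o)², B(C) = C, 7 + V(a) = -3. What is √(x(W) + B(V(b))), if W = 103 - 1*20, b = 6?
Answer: 7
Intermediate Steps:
V(a) = -10 (V(a) = -7 - 3 = -10)
T(o, p) = (o + p)²
W = 83 (W = 103 - 20 = 83)
x(M) = -24 + M (x(M) = (2 + 0)²*(-6) + M = 2²*(-6) + M = 4*(-6) + M = -24 + M)
√(x(W) + B(V(b))) = √((-24 + 83) - 10) = √(59 - 10) = √49 = 7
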